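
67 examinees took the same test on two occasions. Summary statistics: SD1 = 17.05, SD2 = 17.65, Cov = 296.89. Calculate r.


r = cov(X,Y) / (SD_X * SD_Y)
r = 296.89 / (17.05 * 17.65)
r = 296.89 / 300.9325
r = 0.9866

0.9866


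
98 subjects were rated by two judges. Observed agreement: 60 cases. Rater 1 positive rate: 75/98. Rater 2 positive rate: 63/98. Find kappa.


P_o = 60/98 = 0.612245
P_e = (75*63 + 23*35) / 9604 = 0.575802
kappa = (P_o - P_e) / (1 - P_e)
kappa = (0.612245 - 0.575802) / (1 - 0.575802)
kappa = 0.0859

0.0859


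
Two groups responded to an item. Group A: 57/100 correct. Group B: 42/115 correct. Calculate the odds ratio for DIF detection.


Odds_A = 57/43 = 1.3256
Odds_B = 42/73 = 0.5753
OR = Odds_A / Odds_B = 1.3256 / 0.5753
Exactly, OR = (57 * 73) / (43 * 42) = 4161 / 1806
OR = 2.304

2.304


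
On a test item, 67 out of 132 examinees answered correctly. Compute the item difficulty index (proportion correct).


Item difficulty p = number correct / total examinees
p = 67 / 132
p = 0.5076

0.5076


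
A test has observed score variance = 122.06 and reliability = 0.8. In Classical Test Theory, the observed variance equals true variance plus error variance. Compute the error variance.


var_true = rxx * var_obs = 0.8 * 122.06 = 97.648
var_error = var_obs - var_true
var_error = 122.06 - 97.648
var_error = 24.412

24.412


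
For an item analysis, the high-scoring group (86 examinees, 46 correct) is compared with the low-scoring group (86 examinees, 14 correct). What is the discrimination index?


p_upper = 46/86 = 0.5349
p_lower = 14/86 = 0.1628
D = 0.5349 - 0.1628 = 0.3721

0.3721


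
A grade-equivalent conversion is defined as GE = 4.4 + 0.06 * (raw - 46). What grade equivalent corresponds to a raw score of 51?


raw - median = 51 - 46 = 5
slope * diff = 0.06 * 5 = 0.3
GE = 4.4 + 0.3
GE = 4.7

4.7


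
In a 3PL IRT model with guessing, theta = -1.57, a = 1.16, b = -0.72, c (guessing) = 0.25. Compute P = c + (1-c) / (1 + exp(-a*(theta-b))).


logit = 1.16*(-1.57 - -0.72) = -0.986
P* = 1/(1 + exp(--0.986)) = 0.2717
P = 0.25 + (1 - 0.25) * 0.2717
P = 0.4538

0.4538


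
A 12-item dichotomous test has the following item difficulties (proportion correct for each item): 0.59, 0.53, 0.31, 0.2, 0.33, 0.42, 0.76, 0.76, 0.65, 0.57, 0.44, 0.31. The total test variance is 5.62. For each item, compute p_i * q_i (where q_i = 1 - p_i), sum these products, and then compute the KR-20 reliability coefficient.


For each item, compute p_i * q_i:
  Item 1: 0.59 * 0.41 = 0.2419
  Item 2: 0.53 * 0.47 = 0.2491
  Item 3: 0.31 * 0.69 = 0.2139
  Item 4: 0.2 * 0.8 = 0.16
  Item 5: 0.33 * 0.67 = 0.2211
  Item 6: 0.42 * 0.58 = 0.2436
  Item 7: 0.76 * 0.24 = 0.1824
  Item 8: 0.76 * 0.24 = 0.1824
  Item 9: 0.65 * 0.35 = 0.2275
  Item 10: 0.57 * 0.43 = 0.2451
  Item 11: 0.44 * 0.56 = 0.2464
  Item 12: 0.31 * 0.69 = 0.2139
Sum(p_i * q_i) = 0.2419 + 0.2491 + 0.2139 + 0.16 + 0.2211 + 0.2436 + 0.1824 + 0.1824 + 0.2275 + 0.2451 + 0.2464 + 0.2139 = 2.6273
KR-20 = (k/(k-1)) * (1 - Sum(p_i*q_i) / Var_total)
= (12/11) * (1 - 2.6273/5.62)
= 1.0909 * 0.5325
KR-20 = 0.5809

0.5809


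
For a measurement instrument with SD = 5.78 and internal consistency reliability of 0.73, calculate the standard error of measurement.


SEM = SD * sqrt(1 - rxx)
SEM = 5.78 * sqrt(1 - 0.73)
SEM = 5.78 * sqrt(0.27) = 5.78 * 0.519615
SEM = 3.0034

3.0034


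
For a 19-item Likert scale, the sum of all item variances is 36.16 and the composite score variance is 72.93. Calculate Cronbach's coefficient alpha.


alpha = (k/(k-1)) * (1 - sum(si^2)/s_total^2)
= (19/18) * (1 - 36.16/72.93)
alpha = 0.5322

0.5322


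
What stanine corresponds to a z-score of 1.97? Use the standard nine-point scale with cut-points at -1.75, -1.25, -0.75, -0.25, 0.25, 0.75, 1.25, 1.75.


Stanine boundaries: [-1.75, -1.25, -0.75, -0.25, 0.25, 0.75, 1.25, 1.75]
z = 1.97
Check each boundary:
  z >= -1.75 -> could be stanine 2
  z >= -1.25 -> could be stanine 3
  z >= -0.75 -> could be stanine 4
  z >= -0.25 -> could be stanine 5
  z >= 0.25 -> could be stanine 6
  z >= 0.75 -> could be stanine 7
  z >= 1.25 -> could be stanine 8
  z >= 1.75 -> could be stanine 9
Highest qualifying boundary gives stanine = 9

9


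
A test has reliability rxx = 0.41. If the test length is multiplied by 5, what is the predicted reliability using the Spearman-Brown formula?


r_new = (n * rxx) / (1 + (n-1) * rxx)
r_new = (5 * 0.41) / (1 + 4 * 0.41)
r_new = 2.05 / 2.64
r_new = 0.7765

0.7765


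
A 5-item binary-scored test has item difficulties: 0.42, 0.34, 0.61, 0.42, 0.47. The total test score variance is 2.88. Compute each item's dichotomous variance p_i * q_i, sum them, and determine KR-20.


For each item, compute p_i * q_i:
  Item 1: 0.42 * 0.58 = 0.2436
  Item 2: 0.34 * 0.66 = 0.2244
  Item 3: 0.61 * 0.39 = 0.2379
  Item 4: 0.42 * 0.58 = 0.2436
  Item 5: 0.47 * 0.53 = 0.2491
Sum(p_i * q_i) = 0.2436 + 0.2244 + 0.2379 + 0.2436 + 0.2491 = 1.1986
KR-20 = (k/(k-1)) * (1 - Sum(p_i*q_i) / Var_total)
= (5/4) * (1 - 1.1986/2.88)
= 1.25 * 0.5838
KR-20 = 0.7298

0.7298


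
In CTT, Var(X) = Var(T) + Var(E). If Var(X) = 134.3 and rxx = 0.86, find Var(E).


var_true = rxx * var_obs = 0.86 * 134.3 = 115.498
var_error = var_obs - var_true
var_error = 134.3 - 115.498
var_error = 18.802

18.802


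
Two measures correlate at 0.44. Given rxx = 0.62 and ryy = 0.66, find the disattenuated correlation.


r_corrected = rxy / sqrt(rxx * ryy)
= 0.44 / sqrt(0.62 * 0.66)
= 0.44 / sqrt(0.4092)
= 0.44 / 0.639687
r_corrected = 0.6878

0.6878


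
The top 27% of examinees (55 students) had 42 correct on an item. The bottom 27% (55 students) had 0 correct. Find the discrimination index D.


p_upper = 42/55 = 0.7636
p_lower = 0/55 = 0.0
D = 0.7636 - 0.0 = 0.7636

0.7636


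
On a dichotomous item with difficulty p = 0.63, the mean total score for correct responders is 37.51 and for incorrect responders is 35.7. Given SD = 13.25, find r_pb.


q = 1 - p = 0.37
rpb = ((M1 - M0) / SD) * sqrt(p * q)
rpb = ((37.51 - 35.7) / 13.25) * sqrt(0.63 * 0.37)
rpb = 0.066

0.066


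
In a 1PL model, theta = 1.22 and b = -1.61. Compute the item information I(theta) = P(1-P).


P = 1/(1+exp(-(1.22--1.61))) = 0.9443
I = P*(1-P) = 0.9443 * 0.0557
I = 0.0526

0.0526


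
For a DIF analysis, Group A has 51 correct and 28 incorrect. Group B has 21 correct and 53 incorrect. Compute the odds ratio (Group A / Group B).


Odds_A = 51/28 = 1.8214
Odds_B = 21/53 = 0.3962
OR = Odds_A / Odds_B = 1.8214 / 0.3962
Exactly, OR = (51 * 53) / (28 * 21) = 2703 / 588
OR = 4.5969

4.5969


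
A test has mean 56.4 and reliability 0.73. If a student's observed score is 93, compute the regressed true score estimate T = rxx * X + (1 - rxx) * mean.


T_est = rxx * X + (1 - rxx) * mean
T_est = 0.73 * 93 + 0.27 * 56.4
T_est = 67.89 + 15.228
T_est = 83.118

83.118


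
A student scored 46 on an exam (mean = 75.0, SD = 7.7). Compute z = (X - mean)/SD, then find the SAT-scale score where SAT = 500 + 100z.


z = (X - mean) / SD = (46 - 75.0) / 7.7
z = -29.0 / 7.7
z = -3.7662
SAT-scale = SAT = 500 + 100z
Carry z at full precision (z = -29.0 / 7.7) into the conversion:
SAT-scale = 500 + 100 * (-29.0 / 7.7) = 500 + -2900 / 7.7
SAT-scale = 500 + -376.6234
SAT-scale = 123.3766

123.3766


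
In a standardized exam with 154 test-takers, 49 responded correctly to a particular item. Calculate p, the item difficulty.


Item difficulty p = number correct / total examinees
p = 49 / 154
p = 0.3182

0.3182


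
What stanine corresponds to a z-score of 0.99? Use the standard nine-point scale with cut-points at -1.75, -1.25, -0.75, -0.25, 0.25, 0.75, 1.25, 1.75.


Stanine boundaries: [-1.75, -1.25, -0.75, -0.25, 0.25, 0.75, 1.25, 1.75]
z = 0.99
Check each boundary:
  z >= -1.75 -> could be stanine 2
  z >= -1.25 -> could be stanine 3
  z >= -0.75 -> could be stanine 4
  z >= -0.25 -> could be stanine 5
  z >= 0.25 -> could be stanine 6
  z >= 0.75 -> could be stanine 7
  z < 1.25
  z < 1.75
Highest qualifying boundary gives stanine = 7

7


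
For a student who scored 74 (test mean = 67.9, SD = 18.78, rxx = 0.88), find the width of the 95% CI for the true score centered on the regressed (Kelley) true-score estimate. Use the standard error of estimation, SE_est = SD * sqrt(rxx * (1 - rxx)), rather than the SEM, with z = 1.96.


True score estimate = 0.88*74 + 0.12*67.9 = 73.268
SE_est = SD * sqrt(rxx * (1 - rxx)) = 18.78 * sqrt(0.88 * 0.12) = 18.78 * sqrt(0.1056) = 6.102778
CI = T_est +/- z * SE_est, so width = 2 * z * SE_est = 2 * 1.96 * 6.102778
Width = 23.9229

23.9229


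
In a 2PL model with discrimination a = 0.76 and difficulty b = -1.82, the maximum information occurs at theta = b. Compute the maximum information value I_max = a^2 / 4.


For 2PL, max info at theta = b = -1.82
I_max = a^2 / 4 = 0.76^2 / 4
= 0.5776 / 4
I_max = 0.1444

0.1444


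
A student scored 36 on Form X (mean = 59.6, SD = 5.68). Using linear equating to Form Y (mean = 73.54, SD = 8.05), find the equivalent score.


slope = SD_Y / SD_X = 8.05 / 5.68 ~ 1.4173
intercept = mean_Y - slope * mean_X = 73.54 - (8.05 / 5.68) * 59.6 ~ -10.9283
Y = slope * X + intercept. To avoid rounding drift from the rounded slope/intercept, evaluate the equivalent form Y = mean_Y + SD_Y * (X - mean_X) / SD_X at full precision:
Y = 73.54 + 8.05 * (36 - 59.6) / 5.68
Y = 73.54 - 8.05 * 23.6 / 5.68
Y = 73.54 - 189.98 / 5.68
Y = 73.54 - 33.4472
Y = 40.0928

40.0928


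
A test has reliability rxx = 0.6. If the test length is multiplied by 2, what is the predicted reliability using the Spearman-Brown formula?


r_new = (n * rxx) / (1 + (n-1) * rxx)
r_new = (2 * 0.6) / (1 + 1 * 0.6)
r_new = 1.2 / 1.6
r_new = 0.75

0.75


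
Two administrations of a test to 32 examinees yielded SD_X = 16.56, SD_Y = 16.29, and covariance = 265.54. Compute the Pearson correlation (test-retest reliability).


r = cov(X,Y) / (SD_X * SD_Y)
r = 265.54 / (16.56 * 16.29)
r = 265.54 / 269.7624
r = 0.9843

0.9843


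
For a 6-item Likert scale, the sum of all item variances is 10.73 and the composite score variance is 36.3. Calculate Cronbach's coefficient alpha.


alpha = (k/(k-1)) * (1 - sum(si^2)/s_total^2)
= (6/5) * (1 - 10.73/36.3)
alpha = 0.8453

0.8453


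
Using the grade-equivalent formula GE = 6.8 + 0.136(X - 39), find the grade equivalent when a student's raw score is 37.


raw - median = 37 - 39 = -2
slope * diff = 0.136 * -2 = -0.272
GE = 6.8 + -0.272
GE = 6.528

6.528


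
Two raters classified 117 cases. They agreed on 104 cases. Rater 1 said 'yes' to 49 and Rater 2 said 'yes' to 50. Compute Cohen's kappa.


P_o = 104/117 = 0.888889
P_e = (49*50 + 68*67) / 13689 = 0.511798
kappa = (P_o - P_e) / (1 - P_e)
kappa = (0.888889 - 0.511798) / (1 - 0.511798)
kappa = 0.7724

0.7724


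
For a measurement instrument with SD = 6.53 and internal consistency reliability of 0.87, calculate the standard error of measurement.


SEM = SD * sqrt(1 - rxx)
SEM = 6.53 * sqrt(1 - 0.87)
SEM = 6.53 * sqrt(0.13) = 6.53 * 0.360555
SEM = 2.3544

2.3544


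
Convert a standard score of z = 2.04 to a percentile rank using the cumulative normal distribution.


CDF(z) = 0.5 * (1 + erf(z/sqrt(2)))
erf(1.4425) = 0.9586
CDF = 0.9793
Percentile rank = 0.9793 * 100 = 97.93

97.93


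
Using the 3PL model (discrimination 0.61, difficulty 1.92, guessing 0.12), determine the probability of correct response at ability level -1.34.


logit = 0.61*(-1.34 - 1.92) = -1.9886
P* = 1/(1 + exp(--1.9886)) = 0.1204
P = 0.12 + (1 - 0.12) * 0.1204
P = 0.226

0.226


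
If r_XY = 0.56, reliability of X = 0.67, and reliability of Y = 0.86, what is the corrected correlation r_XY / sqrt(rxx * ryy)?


r_corrected = rxy / sqrt(rxx * ryy)
= 0.56 / sqrt(0.67 * 0.86)
= 0.56 / sqrt(0.5762)
= 0.56 / 0.759078
r_corrected = 0.7377

0.7377


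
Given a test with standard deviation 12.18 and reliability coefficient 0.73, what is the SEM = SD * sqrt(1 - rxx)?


SEM = SD * sqrt(1 - rxx)
SEM = 12.18 * sqrt(1 - 0.73)
SEM = 12.18 * sqrt(0.27) = 12.18 * 0.519615
SEM = 6.3289

6.3289


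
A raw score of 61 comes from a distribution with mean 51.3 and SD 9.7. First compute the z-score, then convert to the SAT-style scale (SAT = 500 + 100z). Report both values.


z = (X - mean) / SD = (61 - 51.3) / 9.7
z = 9.7 / 9.7
z = 1.0
SAT-scale = SAT = 500 + 100z
Carry z at full precision (z = 9.7 / 9.7) into the conversion:
SAT-scale = 500 + 100 * (9.7 / 9.7) = 500 + 970 / 9.7
SAT-scale = 500 + 100.0
SAT-scale = 600.0

600.0


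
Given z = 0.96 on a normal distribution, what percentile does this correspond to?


CDF(z) = 0.5 * (1 + erf(z/sqrt(2)))
erf(0.6788) = 0.6629
CDF = 0.8315
Percentile rank = 0.8315 * 100 = 83.15

83.15


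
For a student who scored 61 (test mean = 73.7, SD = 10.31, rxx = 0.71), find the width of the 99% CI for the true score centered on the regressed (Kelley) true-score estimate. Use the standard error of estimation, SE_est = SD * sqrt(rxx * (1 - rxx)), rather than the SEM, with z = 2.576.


True score estimate = 0.71*61 + 0.29*73.7 = 64.683
SE_est = SD * sqrt(rxx * (1 - rxx)) = 10.31 * sqrt(0.71 * 0.29) = 10.31 * sqrt(0.2059) = 4.678287
CI = T_est +/- z * SE_est, so width = 2 * z * SE_est = 2 * 2.576 * 4.678287
Width = 24.1025

24.1025


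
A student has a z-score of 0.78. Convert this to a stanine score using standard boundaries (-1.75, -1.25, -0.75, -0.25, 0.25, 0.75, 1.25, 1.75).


Stanine boundaries: [-1.75, -1.25, -0.75, -0.25, 0.25, 0.75, 1.25, 1.75]
z = 0.78
Check each boundary:
  z >= -1.75 -> could be stanine 2
  z >= -1.25 -> could be stanine 3
  z >= -0.75 -> could be stanine 4
  z >= -0.25 -> could be stanine 5
  z >= 0.25 -> could be stanine 6
  z >= 0.75 -> could be stanine 7
  z < 1.25
  z < 1.75
Highest qualifying boundary gives stanine = 7

7


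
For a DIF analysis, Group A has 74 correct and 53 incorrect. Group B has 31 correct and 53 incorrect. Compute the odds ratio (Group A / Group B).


Odds_A = 74/53 = 1.3962
Odds_B = 31/53 = 0.5849
OR = Odds_A / Odds_B = 1.3962 / 0.5849
Exactly, OR = (74 * 53) / (53 * 31) = 3922 / 1643
OR = 2.3871

2.3871


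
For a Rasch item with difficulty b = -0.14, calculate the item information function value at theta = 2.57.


P = 1/(1+exp(-(2.57--0.14))) = 0.9376
I = P*(1-P) = 0.9376 * 0.0624
I = 0.0585

0.0585


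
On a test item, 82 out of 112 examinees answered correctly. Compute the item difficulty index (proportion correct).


Item difficulty p = number correct / total examinees
p = 82 / 112
p = 0.7321

0.7321


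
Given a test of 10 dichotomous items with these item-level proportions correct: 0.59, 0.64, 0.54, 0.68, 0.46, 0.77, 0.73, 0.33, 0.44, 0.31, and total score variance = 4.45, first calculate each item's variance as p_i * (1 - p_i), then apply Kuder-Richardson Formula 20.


For each item, compute p_i * q_i:
  Item 1: 0.59 * 0.41 = 0.2419
  Item 2: 0.64 * 0.36 = 0.2304
  Item 3: 0.54 * 0.46 = 0.2484
  Item 4: 0.68 * 0.32 = 0.2176
  Item 5: 0.46 * 0.54 = 0.2484
  Item 6: 0.77 * 0.23 = 0.1771
  Item 7: 0.73 * 0.27 = 0.1971
  Item 8: 0.33 * 0.67 = 0.2211
  Item 9: 0.44 * 0.56 = 0.2464
  Item 10: 0.31 * 0.69 = 0.2139
Sum(p_i * q_i) = 0.2419 + 0.2304 + 0.2484 + 0.2176 + 0.2484 + 0.1771 + 0.1971 + 0.2211 + 0.2464 + 0.2139 = 2.2423
KR-20 = (k/(k-1)) * (1 - Sum(p_i*q_i) / Var_total)
= (10/9) * (1 - 2.2423/4.45)
= 1.1111 * 0.4961
KR-20 = 0.5512

0.5512


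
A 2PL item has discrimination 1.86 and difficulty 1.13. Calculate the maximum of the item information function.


For 2PL, max info at theta = b = 1.13
I_max = a^2 / 4 = 1.86^2 / 4
= 3.4596 / 4
I_max = 0.8649

0.8649


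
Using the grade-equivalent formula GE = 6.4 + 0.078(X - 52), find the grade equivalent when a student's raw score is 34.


raw - median = 34 - 52 = -18
slope * diff = 0.078 * -18 = -1.404
GE = 6.4 + -1.404
GE = 4.996

4.996


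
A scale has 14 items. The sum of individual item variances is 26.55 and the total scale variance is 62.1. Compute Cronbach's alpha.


alpha = (k/(k-1)) * (1 - sum(si^2)/s_total^2)
= (14/13) * (1 - 26.55/62.1)
alpha = 0.6165

0.6165


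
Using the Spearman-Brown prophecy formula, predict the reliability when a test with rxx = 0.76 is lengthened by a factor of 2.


r_new = (n * rxx) / (1 + (n-1) * rxx)
r_new = (2 * 0.76) / (1 + 1 * 0.76)
r_new = 1.52 / 1.76
r_new = 0.8636

0.8636


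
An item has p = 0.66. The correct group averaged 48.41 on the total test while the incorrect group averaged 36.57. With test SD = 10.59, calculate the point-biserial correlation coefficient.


q = 1 - p = 0.34
rpb = ((M1 - M0) / SD) * sqrt(p * q)
rpb = ((48.41 - 36.57) / 10.59) * sqrt(0.66 * 0.34)
rpb = 0.5296

0.5296


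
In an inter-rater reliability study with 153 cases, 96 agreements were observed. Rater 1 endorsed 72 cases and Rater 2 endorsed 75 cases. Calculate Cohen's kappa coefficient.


P_o = 96/153 = 0.627451
P_e = (72*75 + 81*78) / 23409 = 0.500577
kappa = (P_o - P_e) / (1 - P_e)
kappa = (0.627451 - 0.500577) / (1 - 0.500577)
kappa = 0.254

0.254


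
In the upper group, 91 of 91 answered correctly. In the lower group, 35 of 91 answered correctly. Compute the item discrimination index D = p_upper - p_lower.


p_upper = 91/91 = 1.0
p_lower = 35/91 = 0.3846
D = 1.0 - 0.3846 = 0.6154

0.6154


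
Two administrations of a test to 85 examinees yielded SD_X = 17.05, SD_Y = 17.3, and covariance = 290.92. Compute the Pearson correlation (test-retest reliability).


r = cov(X,Y) / (SD_X * SD_Y)
r = 290.92 / (17.05 * 17.3)
r = 290.92 / 294.965
r = 0.9863

0.9863


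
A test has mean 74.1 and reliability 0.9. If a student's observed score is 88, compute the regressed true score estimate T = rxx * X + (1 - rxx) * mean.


T_est = rxx * X + (1 - rxx) * mean
T_est = 0.9 * 88 + 0.1 * 74.1
T_est = 79.2 + 7.41
T_est = 86.61

86.61


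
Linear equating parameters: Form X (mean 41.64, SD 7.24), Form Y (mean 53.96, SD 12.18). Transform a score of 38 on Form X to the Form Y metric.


slope = SD_Y / SD_X = 12.18 / 7.24 ~ 1.6823
intercept = mean_Y - slope * mean_X = 53.96 - (12.18 / 7.24) * 41.64 ~ -16.0918
Y = slope * X + intercept. To avoid rounding drift from the rounded slope/intercept, evaluate the equivalent form Y = mean_Y + SD_Y * (X - mean_X) / SD_X at full precision:
Y = 53.96 + 12.18 * (38 - 41.64) / 7.24
Y = 53.96 - 12.18 * 3.64 / 7.24
Y = 53.96 - 44.3352 / 7.24
Y = 53.96 - 6.1236
Y = 47.8364

47.8364


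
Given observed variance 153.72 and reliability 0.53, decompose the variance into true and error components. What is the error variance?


var_true = rxx * var_obs = 0.53 * 153.72 = 81.4716
var_error = var_obs - var_true
var_error = 153.72 - 81.4716
var_error = 72.2484

72.2484


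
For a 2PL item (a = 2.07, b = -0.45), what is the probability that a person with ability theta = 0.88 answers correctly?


a*(theta - b) = 2.07 * (0.88 - -0.45) = 2.7531
exp(-2.7531) = 0.0637
P = 1 / (1 + 0.0637)
P = 0.9401

0.9401


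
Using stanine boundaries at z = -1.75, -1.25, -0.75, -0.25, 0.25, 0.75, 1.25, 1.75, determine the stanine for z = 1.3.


Stanine boundaries: [-1.75, -1.25, -0.75, -0.25, 0.25, 0.75, 1.25, 1.75]
z = 1.3
Check each boundary:
  z >= -1.75 -> could be stanine 2
  z >= -1.25 -> could be stanine 3
  z >= -0.75 -> could be stanine 4
  z >= -0.25 -> could be stanine 5
  z >= 0.25 -> could be stanine 6
  z >= 0.75 -> could be stanine 7
  z >= 1.25 -> could be stanine 8
  z < 1.75
Highest qualifying boundary gives stanine = 8

8


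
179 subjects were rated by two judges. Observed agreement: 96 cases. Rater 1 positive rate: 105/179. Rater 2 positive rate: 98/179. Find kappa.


P_o = 96/179 = 0.536313
P_e = (105*98 + 74*81) / 32041 = 0.508224
kappa = (P_o - P_e) / (1 - P_e)
kappa = (0.536313 - 0.508224) / (1 - 0.508224)
kappa = 0.0571

0.0571


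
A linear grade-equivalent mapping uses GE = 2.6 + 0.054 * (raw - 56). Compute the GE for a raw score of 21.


raw - median = 21 - 56 = -35
slope * diff = 0.054 * -35 = -1.89
GE = 2.6 + -1.89
GE = 0.71

0.71


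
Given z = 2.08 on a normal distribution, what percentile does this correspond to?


CDF(z) = 0.5 * (1 + erf(z/sqrt(2)))
erf(1.4708) = 0.9625
CDF = 0.9812
Percentile rank = 0.9812 * 100 = 98.12

98.12


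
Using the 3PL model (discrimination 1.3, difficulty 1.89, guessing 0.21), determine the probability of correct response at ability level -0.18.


logit = 1.3*(-0.18 - 1.89) = -2.691
P* = 1/(1 + exp(--2.691)) = 0.0635
P = 0.21 + (1 - 0.21) * 0.0635
P = 0.2602

0.2602


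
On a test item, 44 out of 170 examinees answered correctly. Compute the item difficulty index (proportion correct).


Item difficulty p = number correct / total examinees
p = 44 / 170
p = 0.2588

0.2588


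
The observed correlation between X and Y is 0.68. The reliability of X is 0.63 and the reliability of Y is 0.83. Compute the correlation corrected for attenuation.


r_corrected = rxy / sqrt(rxx * ryy)
= 0.68 / sqrt(0.63 * 0.83)
= 0.68 / sqrt(0.5229)
= 0.68 / 0.723118
r_corrected = 0.9404

0.9404


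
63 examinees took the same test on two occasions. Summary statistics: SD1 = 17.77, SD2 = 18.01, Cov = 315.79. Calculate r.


r = cov(X,Y) / (SD_X * SD_Y)
r = 315.79 / (17.77 * 18.01)
r = 315.79 / 320.0377
r = 0.9867

0.9867


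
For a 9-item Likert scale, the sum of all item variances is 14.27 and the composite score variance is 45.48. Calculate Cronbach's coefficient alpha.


alpha = (k/(k-1)) * (1 - sum(si^2)/s_total^2)
= (9/8) * (1 - 14.27/45.48)
alpha = 0.772

0.772


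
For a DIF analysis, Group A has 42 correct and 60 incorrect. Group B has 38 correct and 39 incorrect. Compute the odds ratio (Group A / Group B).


Odds_A = 42/60 = 0.7
Odds_B = 38/39 = 0.9744
OR = Odds_A / Odds_B = 0.7 / 0.9744
Exactly, OR = (42 * 39) / (60 * 38) = 1638 / 2280
OR = 0.7184

0.7184


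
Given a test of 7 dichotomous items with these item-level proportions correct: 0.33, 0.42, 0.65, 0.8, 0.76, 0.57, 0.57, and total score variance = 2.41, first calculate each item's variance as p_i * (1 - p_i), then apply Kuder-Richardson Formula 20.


For each item, compute p_i * q_i:
  Item 1: 0.33 * 0.67 = 0.2211
  Item 2: 0.42 * 0.58 = 0.2436
  Item 3: 0.65 * 0.35 = 0.2275
  Item 4: 0.8 * 0.2 = 0.16
  Item 5: 0.76 * 0.24 = 0.1824
  Item 6: 0.57 * 0.43 = 0.2451
  Item 7: 0.57 * 0.43 = 0.2451
Sum(p_i * q_i) = 0.2211 + 0.2436 + 0.2275 + 0.16 + 0.1824 + 0.2451 + 0.2451 = 1.5248
KR-20 = (k/(k-1)) * (1 - Sum(p_i*q_i) / Var_total)
= (7/6) * (1 - 1.5248/2.41)
= 1.1667 * 0.3673
KR-20 = 0.4285

0.4285


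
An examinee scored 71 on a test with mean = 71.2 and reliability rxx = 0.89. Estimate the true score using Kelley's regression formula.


T_est = rxx * X + (1 - rxx) * mean
T_est = 0.89 * 71 + 0.11 * 71.2
T_est = 63.19 + 7.832
T_est = 71.022

71.022


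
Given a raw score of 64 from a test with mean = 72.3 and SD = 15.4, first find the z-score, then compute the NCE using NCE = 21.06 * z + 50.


z = (X - mean) / SD = (64 - 72.3) / 15.4
z = -8.3 / 15.4
z = -0.539
NCE = NCE = 21.06z + 50
Carry z at full precision (z = -8.3 / 15.4) into the conversion:
NCE = 21.06 * (-8.3 / 15.4) + 50 = -174.798 / 15.4 + 50
NCE = -11.3505 + 50
NCE = 38.6495

38.6495


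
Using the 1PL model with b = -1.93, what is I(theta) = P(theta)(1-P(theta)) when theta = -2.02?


P = 1/(1+exp(-(-2.02--1.93))) = 0.4775
I = P*(1-P) = 0.4775 * 0.5225
I = 0.2495

0.2495


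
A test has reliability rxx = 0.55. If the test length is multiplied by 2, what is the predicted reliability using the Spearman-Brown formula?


r_new = (n * rxx) / (1 + (n-1) * rxx)
r_new = (2 * 0.55) / (1 + 1 * 0.55)
r_new = 1.1 / 1.55
r_new = 0.7097

0.7097


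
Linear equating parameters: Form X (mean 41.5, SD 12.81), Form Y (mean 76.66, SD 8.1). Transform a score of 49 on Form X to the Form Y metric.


slope = SD_Y / SD_X = 8.1 / 12.81 ~ 0.6323
intercept = mean_Y - slope * mean_X = 76.66 - (8.1 / 12.81) * 41.5 ~ 50.4188
Y = slope * X + intercept. To avoid rounding drift from the rounded slope/intercept, evaluate the equivalent form Y = mean_Y + SD_Y * (X - mean_X) / SD_X at full precision:
Y = 76.66 + 8.1 * (49 - 41.5) / 12.81
Y = 76.66 + 8.1 * 7.5 / 12.81
Y = 76.66 + 60.75 / 12.81
Y = 76.66 + 4.7424
Y = 81.4024

81.4024


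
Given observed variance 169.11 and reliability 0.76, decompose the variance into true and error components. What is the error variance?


var_true = rxx * var_obs = 0.76 * 169.11 = 128.5236
var_error = var_obs - var_true
var_error = 169.11 - 128.5236
var_error = 40.5864

40.5864


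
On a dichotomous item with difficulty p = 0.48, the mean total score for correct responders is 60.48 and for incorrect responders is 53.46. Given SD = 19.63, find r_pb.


q = 1 - p = 0.52
rpb = ((M1 - M0) / SD) * sqrt(p * q)
rpb = ((60.48 - 53.46) / 19.63) * sqrt(0.48 * 0.52)
rpb = 0.1787

0.1787


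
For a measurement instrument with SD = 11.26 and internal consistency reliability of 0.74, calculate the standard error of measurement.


SEM = SD * sqrt(1 - rxx)
SEM = 11.26 * sqrt(1 - 0.74)
SEM = 11.26 * sqrt(0.26) = 11.26 * 0.509902
SEM = 5.7415

5.7415


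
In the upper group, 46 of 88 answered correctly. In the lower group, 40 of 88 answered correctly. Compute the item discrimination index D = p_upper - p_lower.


p_upper = 46/88 = 0.5227
p_lower = 40/88 = 0.4545
D = 0.5227 - 0.4545 = 0.0682

0.0682


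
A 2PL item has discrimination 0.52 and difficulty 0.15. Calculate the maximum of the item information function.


For 2PL, max info at theta = b = 0.15
I_max = a^2 / 4 = 0.52^2 / 4
= 0.2704 / 4
I_max = 0.0676

0.0676


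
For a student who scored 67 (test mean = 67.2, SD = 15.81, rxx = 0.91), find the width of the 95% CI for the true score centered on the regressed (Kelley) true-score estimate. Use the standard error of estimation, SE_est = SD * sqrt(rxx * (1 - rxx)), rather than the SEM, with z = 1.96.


True score estimate = 0.91*67 + 0.09*67.2 = 67.018
SE_est = SD * sqrt(rxx * (1 - rxx)) = 15.81 * sqrt(0.91 * 0.09) = 15.81 * sqrt(0.0819) = 4.524534
CI = T_est +/- z * SE_est, so width = 2 * z * SE_est = 2 * 1.96 * 4.524534
Width = 17.7362

17.7362


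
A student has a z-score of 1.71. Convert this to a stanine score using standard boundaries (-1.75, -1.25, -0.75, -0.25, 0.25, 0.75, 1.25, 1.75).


Stanine boundaries: [-1.75, -1.25, -0.75, -0.25, 0.25, 0.75, 1.25, 1.75]
z = 1.71
Check each boundary:
  z >= -1.75 -> could be stanine 2
  z >= -1.25 -> could be stanine 3
  z >= -0.75 -> could be stanine 4
  z >= -0.25 -> could be stanine 5
  z >= 0.25 -> could be stanine 6
  z >= 0.75 -> could be stanine 7
  z >= 1.25 -> could be stanine 8
  z < 1.75
Highest qualifying boundary gives stanine = 8

8


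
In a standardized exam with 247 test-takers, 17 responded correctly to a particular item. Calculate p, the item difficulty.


Item difficulty p = number correct / total examinees
p = 17 / 247
p = 0.0688

0.0688


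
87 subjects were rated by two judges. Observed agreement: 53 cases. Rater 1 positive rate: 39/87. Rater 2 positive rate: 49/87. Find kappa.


P_o = 53/87 = 0.609195
P_e = (39*49 + 48*38) / 7569 = 0.49346
kappa = (P_o - P_e) / (1 - P_e)
kappa = (0.609195 - 0.49346) / (1 - 0.49346)
kappa = 0.2285

0.2285


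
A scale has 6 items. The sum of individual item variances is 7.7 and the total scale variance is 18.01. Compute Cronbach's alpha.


alpha = (k/(k-1)) * (1 - sum(si^2)/s_total^2)
= (6/5) * (1 - 7.7/18.01)
alpha = 0.687

0.687


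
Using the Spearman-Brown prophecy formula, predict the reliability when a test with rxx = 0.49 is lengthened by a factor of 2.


r_new = (n * rxx) / (1 + (n-1) * rxx)
r_new = (2 * 0.49) / (1 + 1 * 0.49)
r_new = 0.98 / 1.49
r_new = 0.6577

0.6577


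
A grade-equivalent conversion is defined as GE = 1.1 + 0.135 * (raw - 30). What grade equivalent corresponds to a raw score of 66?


raw - median = 66 - 30 = 36
slope * diff = 0.135 * 36 = 4.86
GE = 1.1 + 4.86
GE = 5.96

5.96


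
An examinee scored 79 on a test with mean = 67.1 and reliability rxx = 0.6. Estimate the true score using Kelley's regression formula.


T_est = rxx * X + (1 - rxx) * mean
T_est = 0.6 * 79 + 0.4 * 67.1
T_est = 47.4 + 26.84
T_est = 74.24

74.24


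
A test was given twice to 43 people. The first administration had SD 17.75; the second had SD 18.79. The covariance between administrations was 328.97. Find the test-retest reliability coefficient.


r = cov(X,Y) / (SD_X * SD_Y)
r = 328.97 / (17.75 * 18.79)
r = 328.97 / 333.5225
r = 0.9864

0.9864


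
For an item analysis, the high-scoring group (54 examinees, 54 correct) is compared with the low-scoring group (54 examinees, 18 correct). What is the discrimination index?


p_upper = 54/54 = 1.0
p_lower = 18/54 = 0.3333
D = 1.0 - 0.3333 = 0.6667

0.6667


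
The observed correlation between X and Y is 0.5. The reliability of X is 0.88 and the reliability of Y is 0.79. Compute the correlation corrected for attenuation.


r_corrected = rxy / sqrt(rxx * ryy)
= 0.5 / sqrt(0.88 * 0.79)
= 0.5 / sqrt(0.6952)
= 0.5 / 0.833787
r_corrected = 0.5997

0.5997


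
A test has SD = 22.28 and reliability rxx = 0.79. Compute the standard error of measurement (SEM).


SEM = SD * sqrt(1 - rxx)
SEM = 22.28 * sqrt(1 - 0.79)
SEM = 22.28 * sqrt(0.21) = 22.28 * 0.458258
SEM = 10.21

10.21


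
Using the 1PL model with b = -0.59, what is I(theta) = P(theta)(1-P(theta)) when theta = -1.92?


P = 1/(1+exp(-(-1.92--0.59))) = 0.2092
I = P*(1-P) = 0.2092 * 0.7908
I = 0.1654

0.1654


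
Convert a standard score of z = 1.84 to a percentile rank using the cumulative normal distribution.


CDF(z) = 0.5 * (1 + erf(z/sqrt(2)))
erf(1.3011) = 0.9342
CDF = 0.9671
Percentile rank = 0.9671 * 100 = 96.71

96.71


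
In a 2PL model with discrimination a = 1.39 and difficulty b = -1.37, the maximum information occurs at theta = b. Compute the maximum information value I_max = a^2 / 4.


For 2PL, max info at theta = b = -1.37
I_max = a^2 / 4 = 1.39^2 / 4
= 1.9321 / 4
I_max = 0.483

0.483


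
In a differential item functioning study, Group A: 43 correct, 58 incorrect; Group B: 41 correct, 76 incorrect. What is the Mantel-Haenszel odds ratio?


Odds_A = 43/58 = 0.7414
Odds_B = 41/76 = 0.5395
OR = Odds_A / Odds_B = 0.7414 / 0.5395
Exactly, OR = (43 * 76) / (58 * 41) = 3268 / 2378
OR = 1.3743

1.3743


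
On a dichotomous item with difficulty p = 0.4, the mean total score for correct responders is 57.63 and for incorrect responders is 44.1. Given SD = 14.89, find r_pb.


q = 1 - p = 0.6
rpb = ((M1 - M0) / SD) * sqrt(p * q)
rpb = ((57.63 - 44.1) / 14.89) * sqrt(0.4 * 0.6)
rpb = 0.4452

0.4452


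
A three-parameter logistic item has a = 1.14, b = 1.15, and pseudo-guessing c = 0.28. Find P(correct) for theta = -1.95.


logit = 1.14*(-1.95 - 1.15) = -3.534
P* = 1/(1 + exp(--3.534)) = 0.0284
P = 0.28 + (1 - 0.28) * 0.0284
P = 0.3004

0.3004


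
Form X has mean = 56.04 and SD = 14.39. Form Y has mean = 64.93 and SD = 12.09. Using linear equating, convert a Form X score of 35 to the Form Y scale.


slope = SD_Y / SD_X = 12.09 / 14.39 ~ 0.8402
intercept = mean_Y - slope * mean_X = 64.93 - (12.09 / 14.39) * 56.04 ~ 17.8471
Y = slope * X + intercept. To avoid rounding drift from the rounded slope/intercept, evaluate the equivalent form Y = mean_Y + SD_Y * (X - mean_X) / SD_X at full precision:
Y = 64.93 + 12.09 * (35 - 56.04) / 14.39
Y = 64.93 - 12.09 * 21.04 / 14.39
Y = 64.93 - 254.3736 / 14.39
Y = 64.93 - 17.6771
Y = 47.2529

47.2529


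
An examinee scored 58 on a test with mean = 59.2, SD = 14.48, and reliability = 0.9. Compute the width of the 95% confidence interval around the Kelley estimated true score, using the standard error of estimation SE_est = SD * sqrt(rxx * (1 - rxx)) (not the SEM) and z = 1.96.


True score estimate = 0.9*58 + 0.1*59.2 = 58.12
SE_est = SD * sqrt(rxx * (1 - rxx)) = 14.48 * sqrt(0.9 * 0.1) = 14.48 * sqrt(0.09) = 4.344
CI = T_est +/- z * SE_est, so width = 2 * z * SE_est = 2 * 1.96 * 4.344
Width = 17.0285

17.0285


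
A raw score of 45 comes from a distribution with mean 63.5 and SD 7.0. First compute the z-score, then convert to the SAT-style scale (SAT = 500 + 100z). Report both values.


z = (X - mean) / SD = (45 - 63.5) / 7.0
z = -18.5 / 7.0
z = -2.6429
SAT-scale = SAT = 500 + 100z
Carry z at full precision (z = -18.5 / 7.0) into the conversion:
SAT-scale = 500 + 100 * (-18.5 / 7.0) = 500 + -1850 / 7.0
SAT-scale = 500 + -264.2857
SAT-scale = 235.7143

235.7143


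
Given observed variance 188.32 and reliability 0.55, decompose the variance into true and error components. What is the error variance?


var_true = rxx * var_obs = 0.55 * 188.32 = 103.576
var_error = var_obs - var_true
var_error = 188.32 - 103.576
var_error = 84.744

84.744


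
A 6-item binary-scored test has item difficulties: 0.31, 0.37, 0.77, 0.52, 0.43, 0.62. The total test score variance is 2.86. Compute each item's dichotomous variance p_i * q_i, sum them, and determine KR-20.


For each item, compute p_i * q_i:
  Item 1: 0.31 * 0.69 = 0.2139
  Item 2: 0.37 * 0.63 = 0.2331
  Item 3: 0.77 * 0.23 = 0.1771
  Item 4: 0.52 * 0.48 = 0.2496
  Item 5: 0.43 * 0.57 = 0.2451
  Item 6: 0.62 * 0.38 = 0.2356
Sum(p_i * q_i) = 0.2139 + 0.2331 + 0.1771 + 0.2496 + 0.2451 + 0.2356 = 1.3544
KR-20 = (k/(k-1)) * (1 - Sum(p_i*q_i) / Var_total)
= (6/5) * (1 - 1.3544/2.86)
= 1.2 * 0.5264
KR-20 = 0.6317

0.6317


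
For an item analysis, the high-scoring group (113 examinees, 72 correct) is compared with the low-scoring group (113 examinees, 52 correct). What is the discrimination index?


p_upper = 72/113 = 0.6372
p_lower = 52/113 = 0.4602
D = 0.6372 - 0.4602 = 0.177

0.177


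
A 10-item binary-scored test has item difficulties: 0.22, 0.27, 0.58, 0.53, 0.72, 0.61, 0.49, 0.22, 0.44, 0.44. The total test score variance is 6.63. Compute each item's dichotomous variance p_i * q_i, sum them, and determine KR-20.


For each item, compute p_i * q_i:
  Item 1: 0.22 * 0.78 = 0.1716
  Item 2: 0.27 * 0.73 = 0.1971
  Item 3: 0.58 * 0.42 = 0.2436
  Item 4: 0.53 * 0.47 = 0.2491
  Item 5: 0.72 * 0.28 = 0.2016
  Item 6: 0.61 * 0.39 = 0.2379
  Item 7: 0.49 * 0.51 = 0.2499
  Item 8: 0.22 * 0.78 = 0.1716
  Item 9: 0.44 * 0.56 = 0.2464
  Item 10: 0.44 * 0.56 = 0.2464
Sum(p_i * q_i) = 0.1716 + 0.1971 + 0.2436 + 0.2491 + 0.2016 + 0.2379 + 0.2499 + 0.1716 + 0.2464 + 0.2464 = 2.2152
KR-20 = (k/(k-1)) * (1 - Sum(p_i*q_i) / Var_total)
= (10/9) * (1 - 2.2152/6.63)
= 1.1111 * 0.6659
KR-20 = 0.7399

0.7399


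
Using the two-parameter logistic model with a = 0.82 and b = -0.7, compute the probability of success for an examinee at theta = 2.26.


a*(theta - b) = 0.82 * (2.26 - -0.7) = 2.4272
exp(-2.4272) = 0.0883
P = 1 / (1 + 0.0883)
P = 0.9189

0.9189


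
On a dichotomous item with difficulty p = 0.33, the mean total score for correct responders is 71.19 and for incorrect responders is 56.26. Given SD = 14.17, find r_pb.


q = 1 - p = 0.67
rpb = ((M1 - M0) / SD) * sqrt(p * q)
rpb = ((71.19 - 56.26) / 14.17) * sqrt(0.33 * 0.67)
rpb = 0.4954

0.4954


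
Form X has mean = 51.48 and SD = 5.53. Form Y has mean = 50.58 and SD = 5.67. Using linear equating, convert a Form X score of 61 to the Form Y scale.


slope = SD_Y / SD_X = 5.67 / 5.53 ~ 1.0253
intercept = mean_Y - slope * mean_X = 50.58 - (5.67 / 5.53) * 51.48 ~ -2.2033
Y = slope * X + intercept. To avoid rounding drift from the rounded slope/intercept, evaluate the equivalent form Y = mean_Y + SD_Y * (X - mean_X) / SD_X at full precision:
Y = 50.58 + 5.67 * (61 - 51.48) / 5.53
Y = 50.58 + 5.67 * 9.52 / 5.53
Y = 50.58 + 53.9784 / 5.53
Y = 50.58 + 9.761
Y = 60.341

60.341


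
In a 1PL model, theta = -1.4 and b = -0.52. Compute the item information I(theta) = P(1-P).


P = 1/(1+exp(-(-1.4--0.52))) = 0.2932
I = P*(1-P) = 0.2932 * 0.7068
I = 0.2072

0.2072


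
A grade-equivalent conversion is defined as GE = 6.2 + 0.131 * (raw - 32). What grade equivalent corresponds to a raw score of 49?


raw - median = 49 - 32 = 17
slope * diff = 0.131 * 17 = 2.227
GE = 6.2 + 2.227
GE = 8.427

8.427


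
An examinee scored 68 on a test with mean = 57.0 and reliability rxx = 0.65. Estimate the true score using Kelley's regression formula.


T_est = rxx * X + (1 - rxx) * mean
T_est = 0.65 * 68 + 0.35 * 57.0
T_est = 44.2 + 19.95
T_est = 64.15

64.15


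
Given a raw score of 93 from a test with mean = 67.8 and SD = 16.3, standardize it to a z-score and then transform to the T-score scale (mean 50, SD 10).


z = (X - mean) / SD = (93 - 67.8) / 16.3
z = 25.2 / 16.3
z = 1.546
T-score = T = 50 + 10z
Carry z at full precision (z = 25.2 / 16.3) into the conversion:
T-score = 50 + 10 * (25.2 / 16.3) = 50 + 252 / 16.3
T-score = 50 + 15.4601
T-score = 65.4601

65.4601


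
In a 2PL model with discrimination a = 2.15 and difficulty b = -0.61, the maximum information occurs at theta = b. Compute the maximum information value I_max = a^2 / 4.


For 2PL, max info at theta = b = -0.61
I_max = a^2 / 4 = 2.15^2 / 4
= 4.6225 / 4
I_max = 1.1556

1.1556


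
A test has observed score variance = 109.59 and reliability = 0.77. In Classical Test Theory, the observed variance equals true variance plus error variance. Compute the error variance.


var_true = rxx * var_obs = 0.77 * 109.59 = 84.3843
var_error = var_obs - var_true
var_error = 109.59 - 84.3843
var_error = 25.2057

25.2057


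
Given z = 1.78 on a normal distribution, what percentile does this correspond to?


CDF(z) = 0.5 * (1 + erf(z/sqrt(2)))
erf(1.2587) = 0.9249
CDF = 0.9625
Percentile rank = 0.9625 * 100 = 96.25

96.25


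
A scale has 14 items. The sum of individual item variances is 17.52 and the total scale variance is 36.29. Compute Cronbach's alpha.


alpha = (k/(k-1)) * (1 - sum(si^2)/s_total^2)
= (14/13) * (1 - 17.52/36.29)
alpha = 0.557

0.557


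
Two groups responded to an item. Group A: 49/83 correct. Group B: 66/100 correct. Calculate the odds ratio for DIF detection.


Odds_A = 49/34 = 1.4412
Odds_B = 66/34 = 1.9412
OR = Odds_A / Odds_B = 1.4412 / 1.9412
Exactly, OR = (49 * 34) / (34 * 66) = 1666 / 2244
OR = 0.7424

0.7424


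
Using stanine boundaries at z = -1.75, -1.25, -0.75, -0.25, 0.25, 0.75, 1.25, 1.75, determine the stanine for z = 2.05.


Stanine boundaries: [-1.75, -1.25, -0.75, -0.25, 0.25, 0.75, 1.25, 1.75]
z = 2.05
Check each boundary:
  z >= -1.75 -> could be stanine 2
  z >= -1.25 -> could be stanine 3
  z >= -0.75 -> could be stanine 4
  z >= -0.25 -> could be stanine 5
  z >= 0.25 -> could be stanine 6
  z >= 0.75 -> could be stanine 7
  z >= 1.25 -> could be stanine 8
  z >= 1.75 -> could be stanine 9
Highest qualifying boundary gives stanine = 9

9


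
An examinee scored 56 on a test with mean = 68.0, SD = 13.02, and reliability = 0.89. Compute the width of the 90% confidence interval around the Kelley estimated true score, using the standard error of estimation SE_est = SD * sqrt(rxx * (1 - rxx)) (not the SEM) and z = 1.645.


True score estimate = 0.89*56 + 0.11*68.0 = 57.32
SE_est = SD * sqrt(rxx * (1 - rxx)) = 13.02 * sqrt(0.89 * 0.11) = 13.02 * sqrt(0.0979) = 4.073825
CI = T_est +/- z * SE_est, so width = 2 * z * SE_est = 2 * 1.645 * 4.073825
Width = 13.4029

13.4029


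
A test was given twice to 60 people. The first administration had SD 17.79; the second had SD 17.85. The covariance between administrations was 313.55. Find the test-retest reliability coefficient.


r = cov(X,Y) / (SD_X * SD_Y)
r = 313.55 / (17.79 * 17.85)
r = 313.55 / 317.5515
r = 0.9874

0.9874


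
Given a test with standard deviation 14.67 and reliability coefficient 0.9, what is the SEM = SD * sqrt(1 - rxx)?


SEM = SD * sqrt(1 - rxx)
SEM = 14.67 * sqrt(1 - 0.9)
SEM = 14.67 * sqrt(0.1) = 14.67 * 0.316228
SEM = 4.6391

4.6391


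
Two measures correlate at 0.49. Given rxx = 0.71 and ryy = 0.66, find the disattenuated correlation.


r_corrected = rxy / sqrt(rxx * ryy)
= 0.49 / sqrt(0.71 * 0.66)
= 0.49 / sqrt(0.4686)
= 0.49 / 0.684544
r_corrected = 0.7158

0.7158
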